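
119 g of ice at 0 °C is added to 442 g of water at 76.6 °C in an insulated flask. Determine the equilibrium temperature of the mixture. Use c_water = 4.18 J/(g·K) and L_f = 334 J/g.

T_f ≈ 43.4 °C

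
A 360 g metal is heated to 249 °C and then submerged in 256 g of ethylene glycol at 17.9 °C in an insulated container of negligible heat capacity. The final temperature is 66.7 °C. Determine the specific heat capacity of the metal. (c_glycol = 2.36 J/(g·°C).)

Conservation of energy gives ΣQ = 0:
360×c×(66.7 − 249) + 256×2.36×(66.7 − 17.9) = 0
-65628 c = -29483
c = -29483/-65628 ≈ 0.4492 J/(g·°C)

c ≈ 0.449 J/(g·°C)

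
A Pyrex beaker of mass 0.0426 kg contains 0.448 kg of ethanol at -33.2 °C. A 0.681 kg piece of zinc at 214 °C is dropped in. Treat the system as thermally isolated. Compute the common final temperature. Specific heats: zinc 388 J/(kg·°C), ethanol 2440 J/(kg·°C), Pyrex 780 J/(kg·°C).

Net heat exchanged in the isolated system is zero:
0.681*388*(T − 214) + 0.448*2440*(T − (-33.2)) + 0.0426*780*(T − (-33.2)) = 0
264.23(T − 214) + 1093.1(T − (-33.2)) + 33.23(T − (-33.2)) = 0
1390.6 T = 19150
T = 19150/1390.6 ≈ 13.77 °C

T_f ≈ 13.8 °C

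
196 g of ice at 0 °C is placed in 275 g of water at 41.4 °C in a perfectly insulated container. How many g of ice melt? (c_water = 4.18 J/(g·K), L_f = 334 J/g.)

Heat available from the water dropping to 0 °C: 275×4.18×41.4 = 47589 J.
Melting all 196 g of ice would need 196×334 = 65464 J.
47589 J < 65464 J, so only part of the ice melts and the system sits at 0 °C.
m_melted×334 = 47589  ⇒  m_melted ≈ 142.5 g.

m_melted ≈ 142 g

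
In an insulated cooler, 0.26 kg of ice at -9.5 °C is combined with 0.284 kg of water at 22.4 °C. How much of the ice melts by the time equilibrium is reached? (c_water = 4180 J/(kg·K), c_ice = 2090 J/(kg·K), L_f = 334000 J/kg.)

m_melted ≈ 0.0642 kg

Cooling the water to 0 °C releases 0.284×4180×22.4 = 26591 J.
Warming the ice to 0 °C takes 0.26×2090×9.5 = 5162.3 J, leaving 21429 J for melting.
Fully melting the ice requires m_ice L_f = 0.26×334000 = 86840 J.
That's not enough to melt it all — equilibrium is at 0 °C with ice remaining.
Mass melted = 21429/334000 ≈ 0.06416 kg.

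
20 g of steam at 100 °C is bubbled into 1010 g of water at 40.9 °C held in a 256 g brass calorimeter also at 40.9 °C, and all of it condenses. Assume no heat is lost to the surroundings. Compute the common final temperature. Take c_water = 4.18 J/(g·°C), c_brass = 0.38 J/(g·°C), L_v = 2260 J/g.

T_f ≈ 52.3 °C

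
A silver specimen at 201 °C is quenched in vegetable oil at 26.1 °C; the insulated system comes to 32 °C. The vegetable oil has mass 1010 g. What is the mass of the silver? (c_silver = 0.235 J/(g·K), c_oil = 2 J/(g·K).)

m ≈ 300 g

|Q_silver| = |Q_oil|:
m·0.235·(201 − 32) = 1010·2·(32 − 26.1)
39.71 m = 11918  ⇒  m ≈ 300.1 g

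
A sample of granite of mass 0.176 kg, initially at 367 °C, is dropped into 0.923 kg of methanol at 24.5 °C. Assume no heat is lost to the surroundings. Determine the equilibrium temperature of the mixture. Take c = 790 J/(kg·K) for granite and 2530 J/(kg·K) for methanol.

T_f ≈ 43.7 °C

Net heat exchanged in the isolated system is zero:
0.176·790·(T − 367) + 0.923·2530·(T − 24.5) = 0
139.04(T − 367) + 2335.2(T − 24.5) = 0
2474.2 T = 108240
T = 108240/2474.2 ≈ 43.75 °C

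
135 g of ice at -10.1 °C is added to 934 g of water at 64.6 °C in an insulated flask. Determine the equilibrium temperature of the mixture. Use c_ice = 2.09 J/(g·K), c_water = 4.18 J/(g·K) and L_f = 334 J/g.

T_f ≈ 45.7 °C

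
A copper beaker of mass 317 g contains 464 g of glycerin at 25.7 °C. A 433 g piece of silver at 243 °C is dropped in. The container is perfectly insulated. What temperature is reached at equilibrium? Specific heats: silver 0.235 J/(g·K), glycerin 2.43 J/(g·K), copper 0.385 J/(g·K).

Conservation of energy gives ΣQ = 0:
433*0.235*(T − 243) + 464*2.43*(T − 25.7) + 317*0.385*(T − 25.7) = 0
101.75(T − 243) + 1127.5(T − 25.7) + 122.05(T − 25.7) = 0
1351.3 T = 56840
T ≈ 42.06 °C

T_f ≈ 42.1 °C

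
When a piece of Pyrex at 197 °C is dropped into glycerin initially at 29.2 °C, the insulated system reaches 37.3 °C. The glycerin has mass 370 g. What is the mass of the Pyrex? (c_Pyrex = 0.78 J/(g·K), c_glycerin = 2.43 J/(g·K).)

Taking heat into each body as positive, Σ m c ΔT = 0:
m·0.78·(37.3 − 197) + 370·2.43·(37.3 − 29.2) = 0
-124.57 m = -7282.7
m = -7282.7/-124.57 ≈ 58.46 g

m ≈ 58.5 g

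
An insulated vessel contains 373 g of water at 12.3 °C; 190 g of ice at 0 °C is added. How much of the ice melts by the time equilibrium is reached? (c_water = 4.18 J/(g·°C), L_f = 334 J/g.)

m_melted ≈ 57.4 g

Heat available from the water dropping to 0 °C: 373×4.18×12.3 = 19177 J.
Fully melting the ice requires m_ice L_f = 190×334 = 63460 J.
Since 19177 < 63460 J, not all the ice melts; equilibrium is at 0 °C.
Mass melted = 19177/334 ≈ 57.42 g.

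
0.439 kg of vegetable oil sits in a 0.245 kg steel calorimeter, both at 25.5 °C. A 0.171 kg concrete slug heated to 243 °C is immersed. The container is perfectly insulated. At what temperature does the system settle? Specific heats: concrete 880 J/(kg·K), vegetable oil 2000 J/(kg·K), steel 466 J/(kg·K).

Setting the total heat transfer to zero:
0.171*880*(T − 243) + 0.439*2000*(T − 25.5) + 0.245*466*(T − 25.5) = 0
150.48(T − 243) + 878(T − 25.5) + 114.17(T − 25.5) = 0
(150.48 + 878 + 114.17) T = 150.48*243 + 878*25.5 + 114.17*25.5
T = 61867 / 1142.7 = 54.1 °C

T_f ≈ 54.1 °C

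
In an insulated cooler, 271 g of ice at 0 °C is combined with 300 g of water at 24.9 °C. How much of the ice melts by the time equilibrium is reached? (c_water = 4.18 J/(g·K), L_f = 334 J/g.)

Heat available from the water dropping to 0 °C: 300·4.18·24.9 = 31225 J.
Fully melting the ice requires m_ice L_f = 271·334 = 90514 J.
Since 31225 < 90514 J, not all the ice melts; equilibrium is at 0 °C.
Mass melted = 31225/334 ≈ 93.49 g.

m_melted ≈ 93.5 g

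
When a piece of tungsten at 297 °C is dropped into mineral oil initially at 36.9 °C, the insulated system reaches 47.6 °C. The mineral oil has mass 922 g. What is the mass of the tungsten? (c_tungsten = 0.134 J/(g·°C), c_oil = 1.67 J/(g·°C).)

m ≈ 493 g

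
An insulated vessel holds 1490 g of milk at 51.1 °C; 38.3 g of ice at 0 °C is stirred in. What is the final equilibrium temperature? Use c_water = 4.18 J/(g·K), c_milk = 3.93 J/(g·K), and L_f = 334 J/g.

Energy conservation, ΣQ = 0:
latent heat to melt: 38.3×334 = 12792
  warm the meltwater: 160.09 T
  milk cools: 1490×3.93×(T − 51.1) = 5855.7(T − 51.1)
6015.8 T = 299226 − 12792 = 286434
T ≈ 47.61 °C. Since T > 0 °C, the all-ice-melts assumption holds.

T_f ≈ 47.6 °C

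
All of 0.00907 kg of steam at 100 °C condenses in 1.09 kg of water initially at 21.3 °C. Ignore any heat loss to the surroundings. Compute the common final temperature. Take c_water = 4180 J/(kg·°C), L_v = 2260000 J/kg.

T_f ≈ 26.4 °C

Taking heat into each body as positive, Σ m c ΔT = 0:
latent heat released on condensation: 0.00907·2260000 = 20498; condensed water 100 °C→T: 37.91(T − 100); water warms: 1.09·4180·(T − 21.3) = 4556.2(T − 21.3)
4594.1 T = 20498 + 3791.3 + 97047 = 121337
T ≈ 26.41 °C, under the boiling point, so the assumption holds.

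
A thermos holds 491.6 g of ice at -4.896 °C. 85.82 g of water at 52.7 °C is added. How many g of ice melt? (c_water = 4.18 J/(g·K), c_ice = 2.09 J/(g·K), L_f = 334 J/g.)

Heat available from the water dropping to 0 °C: 85.82·4.18·52.7 = 18905 J.
Of that, 491.6·2.09·4.896 = 5030.4 J goes to bring the ice to 0 °C, leaving 13875 J.
Fully melting the ice requires m_ice L_f = 491.6·334 = 164194 J.
Since 13875 < 164194 J, not all the ice melts; equilibrium is at 0 °C.
Mass melted = 13875/334 ≈ 41.54 g.

m_melted ≈ 41.5 g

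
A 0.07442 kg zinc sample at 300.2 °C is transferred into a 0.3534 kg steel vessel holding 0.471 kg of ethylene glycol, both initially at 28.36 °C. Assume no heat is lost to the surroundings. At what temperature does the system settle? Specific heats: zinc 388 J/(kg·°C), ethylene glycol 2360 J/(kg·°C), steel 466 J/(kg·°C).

T_f ≈ 34.4 °C

T_f = Σ m_i c_i T_i / Σ m_i c_i:
T_f = (28.87*300.2 + 1111.6*28.36 + 164.68*28.36) / (28.87 + 1111.6 + 164.68)
    = 44863 / 1305.1 ≈ 34.37 °C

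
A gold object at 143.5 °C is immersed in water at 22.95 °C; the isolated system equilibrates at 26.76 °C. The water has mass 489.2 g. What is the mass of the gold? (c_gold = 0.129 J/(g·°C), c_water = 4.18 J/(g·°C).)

m ≈ 517 g

Heat lost by the gold = heat gained by the water:
m·0.129·(143.5 − 26.76) = 489.2·4.18·(26.76 − 22.95)
15.06 m = 7790.9  ⇒  m ≈ 517.3 g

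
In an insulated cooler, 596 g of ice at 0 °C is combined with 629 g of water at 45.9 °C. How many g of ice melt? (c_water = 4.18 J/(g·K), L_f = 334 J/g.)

m_melted ≈ 361 g

Cooling the water to 0 °C releases 629×4.18×45.9 = 120681 J.
Fully melting the ice requires m_ice L_f = 596×334 = 199064 J.
That's not enough to melt it all — equilibrium is at 0 °C with ice remaining.
m_melted×334 = 120681  ⇒  m_melted ≈ 361.3 g.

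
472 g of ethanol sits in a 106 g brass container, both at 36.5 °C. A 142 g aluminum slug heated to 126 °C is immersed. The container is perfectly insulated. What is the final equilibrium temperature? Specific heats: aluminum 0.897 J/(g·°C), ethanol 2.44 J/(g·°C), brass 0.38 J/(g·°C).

Conservation of energy gives ΣQ = 0:
142·0.897·(T − 126) + 472·2.44·(T − 36.5) + 106·0.38·(T − 36.5) = 0
127.37(T − 126) + 1151.7(T − 36.5) + 40.28(T − 36.5) = 0
1319.3 T = 59556
T = 59556/1319.3 ≈ 45.14 °C

T_f ≈ 45.1 °C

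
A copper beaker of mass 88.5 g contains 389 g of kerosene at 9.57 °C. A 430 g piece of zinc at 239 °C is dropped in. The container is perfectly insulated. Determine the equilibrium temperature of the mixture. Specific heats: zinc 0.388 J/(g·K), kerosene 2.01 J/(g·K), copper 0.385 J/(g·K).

T_f ≈ 48.5 °C

Let T be the final temperature. ΣQ_i = 0:
430*0.388*(T − 239) + 389*2.01*(T − 9.57) + 88.5*0.385*(T − 9.57) = 0
166.84(T − 239) + 781.89(T − 9.57) + 34.07(T − 9.57) = 0
982.8 T = 47684
T = 47684 / 982.8 = 48.5 °C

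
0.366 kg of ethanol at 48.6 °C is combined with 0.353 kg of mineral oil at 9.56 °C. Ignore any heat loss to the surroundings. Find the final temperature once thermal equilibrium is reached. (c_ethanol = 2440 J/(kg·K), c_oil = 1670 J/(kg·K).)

Conservation of energy gives ΣQ = 0:
0.366×2440×(T − 48.6) + 0.353×1670×(T − 9.56) = 0
1482.5 T = 49037
T = 49037/1482.5 ≈ 33.08 °C

T_f ≈ 33.1 °C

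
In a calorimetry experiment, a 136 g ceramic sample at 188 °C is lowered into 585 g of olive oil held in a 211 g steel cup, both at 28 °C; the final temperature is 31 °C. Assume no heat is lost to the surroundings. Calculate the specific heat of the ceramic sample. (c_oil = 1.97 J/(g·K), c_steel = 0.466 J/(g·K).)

Net heat exchanged in the isolated system is zero:
136×c×(31 − 188) + 585×1.97×(31 − 28) + 211×0.466×(31 − 28) = 0
-21352 c = -3752.3
c = -3752.3/-21352 ≈ 0.1757 J/(g·K)

c ≈ 0.176 J/(g·K)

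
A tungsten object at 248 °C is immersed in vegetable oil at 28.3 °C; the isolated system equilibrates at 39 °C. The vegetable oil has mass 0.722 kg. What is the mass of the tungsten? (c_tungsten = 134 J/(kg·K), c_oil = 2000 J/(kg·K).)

m ≈ 0.552 kg

Heat gained plus heat lost sum to zero:
m·134·(39 − 248) + 0.722·2000·(39 − 28.3) = 0
-28006 m = -15451
m = -15451/-28006 ≈ 0.5517 kg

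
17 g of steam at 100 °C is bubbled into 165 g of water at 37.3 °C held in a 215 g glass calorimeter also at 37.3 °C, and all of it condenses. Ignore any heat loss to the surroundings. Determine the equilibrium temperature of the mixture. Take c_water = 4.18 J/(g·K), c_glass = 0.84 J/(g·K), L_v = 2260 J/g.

Taking heat into each body as positive, Σ m c ΔT = 0:
latent heat released on condensation: 17×2260 = 38420
  condensed water 100 °C→T: 71.06(T − 100)
  water warms: 165×4.18×(T − 37.3) = 689.7(T − 37.3)
  cup: 180.6(T − 37.3)
941.36 T = 38420 + 7106 + 32462 = 77988
T ≈ 82.85 °C — below 100 °C, confirming all the steam condensed.

T_f ≈ 82.8 °C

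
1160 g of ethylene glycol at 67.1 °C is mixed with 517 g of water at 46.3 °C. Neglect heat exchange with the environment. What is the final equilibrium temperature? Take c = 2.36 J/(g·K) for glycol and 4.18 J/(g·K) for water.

T_f ≈ 57.9 °C

Setting the total heat transfer to zero:
1160*2.36*(T − 67.1) + 517*4.18*(T − 46.3) = 0
2737.6(T − 67.1) + 2161.1(T − 46.3) = 0
4898.7 T = 283750
T = 283750 / 4898.7 = 57.9 °C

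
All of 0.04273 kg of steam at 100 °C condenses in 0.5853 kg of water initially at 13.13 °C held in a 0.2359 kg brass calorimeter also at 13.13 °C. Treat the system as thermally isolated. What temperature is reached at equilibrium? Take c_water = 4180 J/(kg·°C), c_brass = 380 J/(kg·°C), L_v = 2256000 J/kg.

T_f ≈ 54.4 °C

Net heat exchanged in the isolated system is zero:
steam→water at 100 °C releases m L_v = 0.04273×2256000 = 96399; condensed water 100 °C→T: 178.61(T − 100); water warms: 0.5853×4180×(T − 13.13) = 2446.6(T − 13.13); brass cup: 0.2359×380×(T − 13.13) = 89.64(T − 13.13)
2714.8 T = 96399 + 17861 + 33300 = 147560
T ≈ 54.35 °C, under the boiling point, so the assumption holds.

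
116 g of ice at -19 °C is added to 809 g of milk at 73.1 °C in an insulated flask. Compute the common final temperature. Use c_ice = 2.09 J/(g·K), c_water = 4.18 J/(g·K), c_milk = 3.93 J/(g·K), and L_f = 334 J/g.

T_f ≈ 51.6 °C

Heat gained plus heat lost sum to zero:
ice -19→0 °C: 116·2.09·19 = 4606.4; melt ice: 116·334 = 38744; meltwater 0→T: 116·4.18·T = 484.88 T; milk: 3179.4(T − 73.1)
3664.3 T = 232412 − 43350 = 189062
T ≈ 51.60 °C. Since T > 0 °C, the all-ice-melts assumption holds.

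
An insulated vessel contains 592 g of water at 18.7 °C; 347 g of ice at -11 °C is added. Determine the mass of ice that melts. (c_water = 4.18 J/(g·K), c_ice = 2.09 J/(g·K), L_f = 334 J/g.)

Cooling the water to 0 °C releases 592·4.18·18.7 = 46274 J.
Warming the ice to 0 °C takes 347·2.09·11 = 7977.5 J, leaving 38297 J for melting.
Melting all 347 g of ice would need 347·334 = 115898 J.
That's not enough to melt it all — equilibrium is at 0 °C with ice remaining.
m_melt = 38297 / L_f = 114.7 g.

m_melted ≈ 115 g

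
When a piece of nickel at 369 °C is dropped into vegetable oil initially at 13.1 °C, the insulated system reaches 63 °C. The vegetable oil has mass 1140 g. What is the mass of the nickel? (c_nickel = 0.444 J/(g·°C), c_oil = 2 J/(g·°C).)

m ≈ 837 g

Heat lost by the nickel = heat gained by the oil:
m·0.444·(369 − 63) = 1140·2·(63 − 13.1)
135.86 m = 113772  ⇒  m ≈ 837.4 g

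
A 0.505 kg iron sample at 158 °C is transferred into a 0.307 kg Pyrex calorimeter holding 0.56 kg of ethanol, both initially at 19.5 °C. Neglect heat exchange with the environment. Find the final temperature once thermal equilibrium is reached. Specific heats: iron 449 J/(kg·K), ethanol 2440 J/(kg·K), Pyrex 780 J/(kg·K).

T_f ≈ 36.6 °C

Taking heat into each body as positive, Σ m c ΔT = 0:
0.505×449×(T − 158) + 0.56×2440×(T − 19.5) + 0.307×780×(T − 19.5) = 0
226.75(T − 158) + 1366.4(T − 19.5) + 239.46(T − 19.5) = 0
(226.75 + 1366.4 + 239.46) T = 226.75×158 + 1366.4×19.5 + 239.46×19.5
T = 67140 / 1832.6 = 36.6 °C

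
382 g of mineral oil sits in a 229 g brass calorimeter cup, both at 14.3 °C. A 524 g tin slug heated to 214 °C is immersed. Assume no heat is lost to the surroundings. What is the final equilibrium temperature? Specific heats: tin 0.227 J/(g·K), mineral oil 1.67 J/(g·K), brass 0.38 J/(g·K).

Net heat exchanged in the isolated system is zero:
524×0.227×(T − 214) + 382×1.67×(T − 14.3) + 229×0.38×(T − 14.3) = 0
843.91 T = 35822
T = 35822/843.91 ≈ 42.45 °C

T_f ≈ 42.4 °C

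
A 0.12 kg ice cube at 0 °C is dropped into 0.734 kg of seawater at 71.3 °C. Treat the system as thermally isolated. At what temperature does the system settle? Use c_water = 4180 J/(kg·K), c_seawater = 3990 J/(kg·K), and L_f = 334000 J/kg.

T_f ≈ 49.2 °C

Heat gained plus heat lost sum to zero:
melt ice: 0.12·334000 = 40080; warm the meltwater: 501.6 T; seawater: 2928.7(T − 71.3)
3430.3 T = 208813 − 40080 = 168733
T ≈ 49.19 °C. Since T > 0 °C, the all-ice-melts assumption holds.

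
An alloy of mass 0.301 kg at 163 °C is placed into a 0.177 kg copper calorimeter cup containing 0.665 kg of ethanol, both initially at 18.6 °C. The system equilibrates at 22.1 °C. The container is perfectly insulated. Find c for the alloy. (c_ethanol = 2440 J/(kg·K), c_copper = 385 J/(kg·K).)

Energy conservation, ΣQ = 0:
0.301×c×(22.1 − 163) + 0.665×2440×(22.1 − 18.6) + 0.177×385×(22.1 − 18.6) = 0
-42.41 c = -5917.6
c = -5917.6/-42.41 ≈ 139.5 J/(kg·K)

c ≈ 140 J/(kg·K)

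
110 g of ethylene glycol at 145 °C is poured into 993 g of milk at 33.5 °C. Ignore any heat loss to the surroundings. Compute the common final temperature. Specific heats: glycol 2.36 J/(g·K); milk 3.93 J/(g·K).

T_f ≈ 40.5 °C

Let T be the final temperature. ΣQ_i = 0:
110·2.36·(T − 145) + 993·3.93·(T − 33.5) = 0
259.6(T − 145) + 3902.5(T − 33.5) = 0
(259.6 + 3902.5) T = 259.6·145 + 3902.5·33.5
T = 168375 / 4162.1 = 40.5 °C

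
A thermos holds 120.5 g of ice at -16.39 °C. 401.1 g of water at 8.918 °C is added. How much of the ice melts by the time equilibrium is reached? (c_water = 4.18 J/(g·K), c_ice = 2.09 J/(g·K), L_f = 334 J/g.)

m_melted ≈ 32.4 g

Water can give up m c ΔT = 401.1·4.18·8.918 = 14952 J before reaching 0 °C.
Of that, 120.5·2.09·16.39 = 4127.7 J goes to bring the ice to 0 °C, leaving 10824 J.
Melting all 120.5 g of ice would need 120.5·334 = 40247 J.
That's not enough to melt it all — equilibrium is at 0 °C with ice remaining.
Mass melted = 10824/334 ≈ 32.41 g.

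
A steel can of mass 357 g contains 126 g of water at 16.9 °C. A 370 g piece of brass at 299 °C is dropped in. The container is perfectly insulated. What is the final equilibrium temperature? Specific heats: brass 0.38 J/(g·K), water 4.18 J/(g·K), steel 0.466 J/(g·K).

T_f ≈ 64.5 °C

Heat gained plus heat lost sum to zero:
370·0.38·(T − 299) + 126·4.18·(T − 16.9) + 357·0.466·(T − 16.9) = 0
833.64 T = 53752
T = 53752 / 833.64 = 64.5 °C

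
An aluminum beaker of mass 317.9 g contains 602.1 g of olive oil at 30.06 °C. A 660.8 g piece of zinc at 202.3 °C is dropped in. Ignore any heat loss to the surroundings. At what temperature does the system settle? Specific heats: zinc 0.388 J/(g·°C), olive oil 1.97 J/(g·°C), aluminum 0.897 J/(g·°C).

Let T be the final temperature. ΣQ_i = 0:
660.8·0.388·(T − 202.3) + 602.1·1.97·(T − 30.06) + 317.9·0.897·(T − 30.06) = 0
(256.39 + 1186.1 + 285.16) T = 256.39·202.3 + 1186.1·30.06 + 285.16·30.06
T ≈ 55.62 °C

T_f ≈ 55.6 °C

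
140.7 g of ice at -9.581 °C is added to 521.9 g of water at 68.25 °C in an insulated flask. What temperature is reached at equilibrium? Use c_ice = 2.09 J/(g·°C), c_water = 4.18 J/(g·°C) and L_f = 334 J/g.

T_f ≈ 35.8 °C

Energy conservation, ΣQ = 0:
ice -9.581→0 °C: 140.7·2.09·9.581 = 2817.4
  fusion: m_ice L_f = 140.7·334 = 46994
  warm the meltwater: 588.13 T
  water: 2181.5(T − 68.25)
2769.7 T = 148890 − 49811 = 99079
T ≈ 35.77 °C. Since T > 0 °C, the all-ice-melts assumption holds.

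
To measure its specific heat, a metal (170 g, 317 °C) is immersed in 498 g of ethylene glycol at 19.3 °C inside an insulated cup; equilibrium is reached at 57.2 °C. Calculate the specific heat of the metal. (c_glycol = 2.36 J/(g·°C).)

c ≈ 1.01 J/(g·°C)

Heat lost by the metal = heat gained by the glycol:
170×c×(317 − 57.2) = 498×2.36×(57.2 − 19.3)
44166 c = 44543  ⇒  c ≈ 1.009 J/(g·°C)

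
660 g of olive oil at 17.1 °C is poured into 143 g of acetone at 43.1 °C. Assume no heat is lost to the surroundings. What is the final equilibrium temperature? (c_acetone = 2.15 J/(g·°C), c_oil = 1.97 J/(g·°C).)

T_f ≈ 22.1 °C

Conservation of energy gives ΣQ = 0:
143×2.15×(T − 43.1) + 660×1.97×(T − 17.1) = 0
(307.45 + 1300.2) T = 307.45×43.1 + 1300.2×17.1
T = 35485 / 1607.7 = 22.1 °C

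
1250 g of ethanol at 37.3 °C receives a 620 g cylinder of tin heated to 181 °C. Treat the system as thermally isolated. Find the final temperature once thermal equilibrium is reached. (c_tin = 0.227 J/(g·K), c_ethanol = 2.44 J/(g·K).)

T_f ≈ 43.6 °C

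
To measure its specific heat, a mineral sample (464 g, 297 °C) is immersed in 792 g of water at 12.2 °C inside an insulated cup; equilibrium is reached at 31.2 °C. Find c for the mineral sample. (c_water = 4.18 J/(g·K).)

Taking heat into each body as positive, Σ m c ΔT = 0:
464×c×(31.2 − 297) + 792×4.18×(31.2 − 12.2) = 0
-123331 c = -62901
c = -62901/-123331 ≈ 0.51 J/(g·K)

c ≈ 0.51 J/(g·K)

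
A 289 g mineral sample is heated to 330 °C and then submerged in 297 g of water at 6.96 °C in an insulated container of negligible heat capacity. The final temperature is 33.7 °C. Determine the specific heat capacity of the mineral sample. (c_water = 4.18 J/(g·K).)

Taking heat into each body as positive, Σ m c ΔT = 0:
289×c×(33.7 − 330) + 297×4.18×(33.7 − 6.96) = 0
-85631 c = -33197
c = -33197/-85631 ≈ 0.3877 J/(g·K)

c ≈ 0.388 J/(g·K)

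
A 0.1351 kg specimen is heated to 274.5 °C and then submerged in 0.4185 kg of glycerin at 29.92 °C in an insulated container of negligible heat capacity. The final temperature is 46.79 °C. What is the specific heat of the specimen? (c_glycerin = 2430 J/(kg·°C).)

m_s c (T_s − T_f) = m_glycerin c_glycerin (T_f − T_0):
0.1351×c×(274.5 − 46.79) = 0.4185×2430×(46.79 − 29.92)
30.76 c = 17156  ⇒  c ≈ 557.7 J/(kg·°C)

c ≈ 558 J/(kg·°C)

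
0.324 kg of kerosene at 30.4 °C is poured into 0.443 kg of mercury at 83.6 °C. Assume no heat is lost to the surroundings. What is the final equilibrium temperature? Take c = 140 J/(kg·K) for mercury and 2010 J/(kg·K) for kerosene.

T_f ≈ 35.0 °C

Net heat exchanged in the isolated system is zero:
0.443*140*(T − 83.6) + 0.324*2010*(T − 30.4) = 0
713.26 T = 24983
T ≈ 35.03 °C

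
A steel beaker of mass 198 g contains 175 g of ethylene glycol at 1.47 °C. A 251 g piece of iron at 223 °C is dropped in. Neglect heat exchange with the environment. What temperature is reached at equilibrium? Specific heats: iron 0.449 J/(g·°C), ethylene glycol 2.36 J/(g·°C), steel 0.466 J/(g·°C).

T_f ≈ 41.9 °C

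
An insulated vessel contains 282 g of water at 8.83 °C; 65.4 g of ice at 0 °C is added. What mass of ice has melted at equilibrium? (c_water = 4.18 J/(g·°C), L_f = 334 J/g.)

m_melted ≈ 31.2 g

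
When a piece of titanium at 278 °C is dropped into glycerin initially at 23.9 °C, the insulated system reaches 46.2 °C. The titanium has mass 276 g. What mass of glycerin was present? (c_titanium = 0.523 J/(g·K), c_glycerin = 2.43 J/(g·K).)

m ≈ 617 g

Energy conservation, ΣQ = 0:
276×0.523×(46.2 − 278) + m×2.43×(46.2 − 23.9) = 0
54.19 m = 33460
m = 33460/54.19 ≈ 617.5 g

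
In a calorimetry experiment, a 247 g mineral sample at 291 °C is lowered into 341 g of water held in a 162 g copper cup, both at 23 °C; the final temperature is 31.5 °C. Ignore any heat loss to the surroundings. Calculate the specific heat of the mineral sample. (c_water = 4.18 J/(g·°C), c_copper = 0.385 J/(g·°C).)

Energy conservation, ΣQ = 0:
247·c·(31.5 − 291) + 341·4.18·(31.5 − 23) + 162·0.385·(31.5 − 23) = 0
-64096 c = -12646
c = -12646/-64096 ≈ 0.1973 J/(g·°C)

c ≈ 0.197 J/(g·°C)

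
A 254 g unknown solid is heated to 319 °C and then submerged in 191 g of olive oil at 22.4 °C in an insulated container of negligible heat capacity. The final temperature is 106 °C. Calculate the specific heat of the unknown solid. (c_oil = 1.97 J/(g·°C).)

Setting the total heat transfer to zero:
254·c·(106 − 319) + 191·1.97·(106 − 22.4) = 0
-54102 c = -31456
c = -31456/-54102 ≈ 0.5814 J/(g·°C)

c ≈ 0.581 J/(g·°C)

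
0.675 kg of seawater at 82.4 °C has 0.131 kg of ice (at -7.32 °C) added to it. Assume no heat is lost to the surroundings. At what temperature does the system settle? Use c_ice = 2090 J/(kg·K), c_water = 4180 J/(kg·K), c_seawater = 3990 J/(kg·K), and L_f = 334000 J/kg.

T_f ≈ 54.4 °C

Energy balance with sensible and latent terms:
ice -7.32→0 °C: 0.131·2090·7.32 = 2004.1; latent heat to melt: 0.131·334000 = 43754; warm the meltwater: 547.58 T; seawater cools: 0.675·3990·(T − 82.4) = 2693.2(T − 82.4)
3240.8 T = 221924 − 45758 = 176166
T ≈ 54.36 °C — above 0 °C, consistent with complete melting.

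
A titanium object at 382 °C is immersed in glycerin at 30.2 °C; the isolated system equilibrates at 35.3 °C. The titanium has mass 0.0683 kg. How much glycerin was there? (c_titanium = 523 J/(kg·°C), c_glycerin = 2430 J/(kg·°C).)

m ≈ 0.999 kg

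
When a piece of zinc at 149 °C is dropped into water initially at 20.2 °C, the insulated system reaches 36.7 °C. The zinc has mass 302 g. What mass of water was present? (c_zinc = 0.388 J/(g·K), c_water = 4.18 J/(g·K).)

m ≈ 191 g

Heat gained plus heat lost sum to zero:
302·0.388·(36.7 − 149) + m·4.18·(36.7 − 20.2) = 0
68.97 m = 13159
m = 13159/68.97 ≈ 190.8 g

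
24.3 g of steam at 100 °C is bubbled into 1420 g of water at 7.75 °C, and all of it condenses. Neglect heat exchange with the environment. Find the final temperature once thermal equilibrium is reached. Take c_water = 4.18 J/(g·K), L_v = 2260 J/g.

Conservation of energy gives ΣQ = 0:
steam→water at 100 °C releases m L_v = 24.3·2260 = 54918; condensed water 100 °C→T: 101.57(T − 100); water warms: 1420·4.18·(T − 7.75) = 5935.6(T − 7.75)
6037.2 T = 54918 + 10157 + 46001 = 111076
T ≈ 18.40 °C — below 100 °C, confirming all the steam condensed.

T_f ≈ 18.4 °C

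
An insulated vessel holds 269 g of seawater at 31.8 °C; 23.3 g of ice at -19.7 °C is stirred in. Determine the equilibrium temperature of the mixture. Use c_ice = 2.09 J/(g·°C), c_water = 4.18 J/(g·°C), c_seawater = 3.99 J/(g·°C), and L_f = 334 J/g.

T_f ≈ 21.7 °C

Energy conservation, ΣQ = 0:
ice -19.7→0 °C: 23.3×2.09×19.7 = 959.33; melt ice: 23.3×334 = 7782.2; meltwater 0→T: 23.3×4.18×T = 97.39 T; seawater cools: 269×3.99×(T − 31.8) = 1073.3(T − 31.8)
1170.7 T = 34131 − 8741.5 = 25390
T ≈ 21.69 °C — above 0 °C, consistent with complete melting.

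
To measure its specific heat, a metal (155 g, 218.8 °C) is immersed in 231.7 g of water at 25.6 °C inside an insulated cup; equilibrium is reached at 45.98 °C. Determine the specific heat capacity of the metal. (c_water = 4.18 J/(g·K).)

c ≈ 0.737 J/(g·K)

Heat gained plus heat lost sum to zero:
155×c×(45.98 − 218.8) + 231.7×4.18×(45.98 − 25.6) = 0
-26787 c = -19738
c = -19738/-26787 ≈ 0.7369 J/(g·K)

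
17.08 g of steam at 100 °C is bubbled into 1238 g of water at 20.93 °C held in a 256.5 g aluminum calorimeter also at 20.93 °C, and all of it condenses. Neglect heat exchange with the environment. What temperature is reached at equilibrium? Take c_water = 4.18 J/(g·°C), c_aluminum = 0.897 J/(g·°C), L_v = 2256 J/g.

T_f ≈ 29.0 °C

Energy balance with sensible and latent terms:
latent heat released on condensation: 17.08×2256 = 38532; condensed water 100 °C→T: 71.39(T − 100); water warms: 1238×4.18×(T − 20.93) = 5174.8(T − 20.93); cup: 230.08(T − 20.93)
5476.3 T = 38532 + 7139.4 + 113125 = 158797
T ≈ 29.00 °C (< 100 °C, so full condensation is consistent).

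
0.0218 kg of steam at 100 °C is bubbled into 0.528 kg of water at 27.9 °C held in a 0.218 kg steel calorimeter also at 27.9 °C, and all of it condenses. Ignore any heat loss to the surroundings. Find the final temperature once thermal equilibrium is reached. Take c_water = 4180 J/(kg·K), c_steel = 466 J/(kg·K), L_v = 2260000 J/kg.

T_f ≈ 51.2 °C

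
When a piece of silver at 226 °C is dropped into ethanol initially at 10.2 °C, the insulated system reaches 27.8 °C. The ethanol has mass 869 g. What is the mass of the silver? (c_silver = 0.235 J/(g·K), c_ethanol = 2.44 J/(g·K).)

m ≈ 801 g

Setting the total heat transfer to zero:
m·0.235·(27.8 − 226) + 869·2.44·(27.8 − 10.2) = 0
-46.58 m = -37318
m = -37318/-46.58 ≈ 801.2 g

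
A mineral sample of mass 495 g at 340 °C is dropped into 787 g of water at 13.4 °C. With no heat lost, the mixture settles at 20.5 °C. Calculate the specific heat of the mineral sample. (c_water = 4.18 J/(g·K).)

c ≈ 0.148 J/(g·K)

m_s c (T_s − T_f) = m_water c_water (T_f − T_0):
495×c×(340 − 20.5) = 787×4.18×(20.5 − 13.4)
158152 c = 23357  ⇒  c ≈ 0.1477 J/(g·K)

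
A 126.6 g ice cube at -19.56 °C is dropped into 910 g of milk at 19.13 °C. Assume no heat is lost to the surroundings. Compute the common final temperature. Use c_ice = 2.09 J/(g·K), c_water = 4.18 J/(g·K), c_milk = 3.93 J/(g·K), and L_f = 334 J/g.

Sum of m c ΔT and latent-heat terms is zero:
ice -19.56→0 °C: 126.6×2.09×19.56 = 5175.5
  latent heat to melt: 126.6×334 = 42284
  warm the meltwater: 529.19 T
  milk: 3576.3(T − 19.13)
4105.5 T = 68415 − 47460 = 20955
T ≈ 5.10 °C (positive, so assuming full melt was valid).

T_f ≈ 5.1 °C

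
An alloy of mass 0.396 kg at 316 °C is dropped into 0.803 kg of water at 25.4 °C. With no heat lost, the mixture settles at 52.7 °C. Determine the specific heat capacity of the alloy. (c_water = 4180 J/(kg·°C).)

c ≈ 879 J/(kg·°C)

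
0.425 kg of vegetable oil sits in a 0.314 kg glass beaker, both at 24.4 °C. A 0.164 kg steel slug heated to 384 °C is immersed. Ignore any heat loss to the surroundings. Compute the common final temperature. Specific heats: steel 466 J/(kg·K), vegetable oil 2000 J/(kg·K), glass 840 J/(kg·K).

T_f ≈ 47.5 °C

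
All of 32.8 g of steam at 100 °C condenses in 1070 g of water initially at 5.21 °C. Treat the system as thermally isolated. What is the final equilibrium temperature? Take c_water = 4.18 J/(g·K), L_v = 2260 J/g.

Energy conservation, ΣQ = 0:
latent heat released on condensation: 32.8·2260 = 74128
  condensed water 100 °C→T: 137.1(T − 100)
  original water: 4472.6(T − 5.21)
4609.7 T = 74128 + 13710 + 23302 = 111141
T ≈ 24.11 °C, under the boiling point, so the assumption holds.

T_f ≈ 24.1 °C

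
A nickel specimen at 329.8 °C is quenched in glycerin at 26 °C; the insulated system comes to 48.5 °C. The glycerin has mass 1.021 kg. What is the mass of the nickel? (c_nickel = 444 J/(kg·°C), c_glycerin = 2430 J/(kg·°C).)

m ≈ 0.447 kg

Heat gained plus heat lost sum to zero:
m·444·(48.5 − 329.8) + 1.021·2430·(48.5 − 26) = 0
-124897 m = -55823
m = -55823/-124897 ≈ 0.447 kg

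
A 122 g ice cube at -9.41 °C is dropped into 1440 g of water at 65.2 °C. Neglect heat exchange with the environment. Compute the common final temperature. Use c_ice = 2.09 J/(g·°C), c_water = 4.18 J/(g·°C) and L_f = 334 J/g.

T_f ≈ 53.5 °C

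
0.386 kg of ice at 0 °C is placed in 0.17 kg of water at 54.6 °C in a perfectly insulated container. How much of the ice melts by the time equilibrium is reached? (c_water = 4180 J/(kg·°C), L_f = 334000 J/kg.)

Cooling the water to 0 °C releases 0.17·4180·54.6 = 38799 J.
Melting all 0.386 kg of ice would need 0.386·334000 = 128924 J.
Since 38799 < 128924 J, not all the ice melts; equilibrium is at 0 °C.
m_melted·334000 = 38799  ⇒  m_melted ≈ 0.1162 kg.

m_melted ≈ 0.116 kg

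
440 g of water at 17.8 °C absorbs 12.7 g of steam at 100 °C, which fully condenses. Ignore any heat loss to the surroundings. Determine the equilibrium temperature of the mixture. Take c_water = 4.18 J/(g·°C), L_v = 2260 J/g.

Net heat exchanged in the isolated system is zero:
latent heat released on condensation: 12.7×2260 = 28702; condensed water 100 °C→T: 53.09(T − 100); water warms: 440×4.18×(T − 17.8) = 1839.2(T − 17.8)
1892.3 T = 28702 + 5308.6 + 32738 = 66748
T ≈ 35.27 °C, under the boiling point, so the assumption holds.

T_f ≈ 35.3 °C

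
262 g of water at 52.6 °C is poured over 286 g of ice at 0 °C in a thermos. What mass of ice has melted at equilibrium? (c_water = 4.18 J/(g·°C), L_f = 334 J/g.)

m_melted ≈ 172 g

Heat available from the water dropping to 0 °C: 262×4.18×52.6 = 57605 J.
To melt every bit of ice: 286×334 = 95524 J.
Since 57605 < 95524 J, not all the ice melts; equilibrium is at 0 °C.
m_melt = 57605 / L_f = 172.5 g.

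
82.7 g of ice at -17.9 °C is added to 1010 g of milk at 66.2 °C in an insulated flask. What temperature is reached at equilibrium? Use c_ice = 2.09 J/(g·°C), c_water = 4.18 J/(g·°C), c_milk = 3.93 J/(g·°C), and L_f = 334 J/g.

Setting the total heat transfer to zero:
ice -17.9→0 °C: 82.7·2.09·17.9 = 3093.9
  melt ice: 82.7·334 = 27622
  meltwater 0→T: 82.7·4.18·T = 345.69 T
  milk cools: 1010·3.93·(T − 66.2) = 3969.3(T − 66.2)
4315 T = 262768 − 30716 = 232052
T ≈ 53.78 °C. Since T > 0 °C, the all-ice-melts assumption holds.

T_f ≈ 53.8 °C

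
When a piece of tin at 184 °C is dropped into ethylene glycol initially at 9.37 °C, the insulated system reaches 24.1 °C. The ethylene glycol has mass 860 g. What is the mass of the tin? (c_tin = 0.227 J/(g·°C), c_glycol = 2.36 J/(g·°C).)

m ≈ 824 g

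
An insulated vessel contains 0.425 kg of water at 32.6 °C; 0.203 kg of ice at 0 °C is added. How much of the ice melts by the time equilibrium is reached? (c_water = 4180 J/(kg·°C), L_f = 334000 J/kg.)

m_melted ≈ 0.173 kg

Heat available from the water dropping to 0 °C: 0.425×4180×32.6 = 57914 J.
Fully melting the ice requires m_ice L_f = 0.203×334000 = 67802 J.
57914 J < 67802 J, so only part of the ice melts and the system sits at 0 °C.
m_melt = 57914 / L_f = 0.1734 kg.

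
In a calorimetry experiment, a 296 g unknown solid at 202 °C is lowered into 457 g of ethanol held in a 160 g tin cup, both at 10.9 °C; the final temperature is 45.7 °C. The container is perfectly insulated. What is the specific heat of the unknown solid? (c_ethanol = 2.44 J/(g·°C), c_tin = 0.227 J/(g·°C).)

Energy conservation, ΣQ = 0:
296×c×(45.7 − 202) + 457×2.44×(45.7 − 10.9) + 160×0.227×(45.7 − 10.9) = 0
-46265 c = -40069
c = -40069/-46265 ≈ 0.8661 J/(g·°C)

c ≈ 0.866 J/(g·°C)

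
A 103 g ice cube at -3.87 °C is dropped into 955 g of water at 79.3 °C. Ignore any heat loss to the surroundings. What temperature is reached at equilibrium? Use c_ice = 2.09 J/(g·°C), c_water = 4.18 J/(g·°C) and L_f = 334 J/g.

Setting the total heat transfer to zero:
ice -3.87→0 °C: 103·2.09·3.87 = 833.09
  latent heat to melt: 103·334 = 34402
  meltwater 0→T: 103·4.18·T = 430.54 T
  water: 3991.9(T − 79.3)
4422.4 T = 316558 − 35235 = 281323
T ≈ 63.61 °C. Since T > 0 °C, the all-ice-melts assumption holds.

T_f ≈ 63.6 °C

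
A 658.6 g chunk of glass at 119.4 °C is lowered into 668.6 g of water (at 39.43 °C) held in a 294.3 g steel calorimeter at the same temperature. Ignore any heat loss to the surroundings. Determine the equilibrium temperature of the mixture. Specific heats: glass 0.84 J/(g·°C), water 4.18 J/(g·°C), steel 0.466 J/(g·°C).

T_f ≈ 52.1 °C

T_f = Σ m_i c_i T_i / Σ m_i c_i:
T_f = (553.22*119.4 + 2794.7*39.43 + 137.14*39.43) / (553.22 + 2794.7 + 137.14)
    = 181659 / 3485.1 ≈ 52.12 °C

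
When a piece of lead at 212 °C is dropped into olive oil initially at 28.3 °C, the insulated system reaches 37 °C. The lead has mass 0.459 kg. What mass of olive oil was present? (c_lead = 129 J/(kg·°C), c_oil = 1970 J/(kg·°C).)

m ≈ 0.605 kg

Heat gained plus heat lost sum to zero:
0.459×129×(37 − 212) + m×1970×(37 − 28.3) = 0
17139 m = 10362
m = 10362/17139 ≈ 0.6046 kg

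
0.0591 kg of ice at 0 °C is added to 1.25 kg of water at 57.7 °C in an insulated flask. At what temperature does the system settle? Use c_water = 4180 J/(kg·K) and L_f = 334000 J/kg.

T_f ≈ 51.5 °C

Energy balance with sensible and latent terms:
melt ice: 0.0591·334000 = 19739
  meltwater 0→T: 0.0591·4180·T = 247.04 T
  water cools: 1.25·4180·(T − 57.7) = 5225(T − 57.7)
5472 T = 301482 − 19739 = 281743
T ≈ 51.49 °C (positive, so assuming full melt was valid).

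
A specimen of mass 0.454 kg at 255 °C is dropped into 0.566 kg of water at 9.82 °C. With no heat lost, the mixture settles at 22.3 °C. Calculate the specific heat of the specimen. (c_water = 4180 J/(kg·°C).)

c ≈ 279 J/(kg·°C)

Heat lost by the specimen = heat gained by the water:
0.454·c·(255 − 22.3) = 0.566·4180·(22.3 − 9.82)
105.65 c = 29526  ⇒  c ≈ 279.5 J/(kg·°C)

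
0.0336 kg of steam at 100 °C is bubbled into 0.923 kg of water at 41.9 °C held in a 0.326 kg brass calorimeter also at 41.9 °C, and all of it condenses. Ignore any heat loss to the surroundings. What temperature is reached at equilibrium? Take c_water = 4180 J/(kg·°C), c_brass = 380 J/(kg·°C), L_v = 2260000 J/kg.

T_f ≈ 62.3 °C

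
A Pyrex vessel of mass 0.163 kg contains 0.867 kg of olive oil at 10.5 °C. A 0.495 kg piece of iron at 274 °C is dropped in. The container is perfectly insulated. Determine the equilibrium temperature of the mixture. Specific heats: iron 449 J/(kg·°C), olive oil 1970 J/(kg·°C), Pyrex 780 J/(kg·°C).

T_f ≈ 39.0 °C

T_f = Σ m_i c_i T_i / Σ m_i c_i:
T_f = (222.25*274 + 1708*10.5 + 127.14*10.5) / (222.25 + 1708 + 127.14)
    = 80167 / 2057.4 ≈ 38.97 °C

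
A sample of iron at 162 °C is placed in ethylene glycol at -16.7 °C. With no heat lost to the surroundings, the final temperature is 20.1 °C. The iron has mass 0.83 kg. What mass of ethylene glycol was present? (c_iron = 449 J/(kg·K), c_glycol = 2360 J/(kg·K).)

Heat lost by the iron = heat gained by the glycol:
0.83×449×(162 − 20.1) = m×2360×(20.1 − (-16.7))
86848 m = 52882  ⇒  m ≈ 0.6089 kg

m ≈ 0.609 kg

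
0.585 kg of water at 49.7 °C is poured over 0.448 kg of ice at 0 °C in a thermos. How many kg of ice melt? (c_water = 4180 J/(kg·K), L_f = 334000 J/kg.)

Cooling the water to 0 °C releases 0.585×4180×49.7 = 121531 J.
Fully melting the ice requires m_ice L_f = 0.448×334000 = 149632 J.
That's not enough to melt it all — equilibrium is at 0 °C with ice remaining.
m_melt = 121531 / L_f = 0.3639 kg.

m_melted ≈ 0.364 kg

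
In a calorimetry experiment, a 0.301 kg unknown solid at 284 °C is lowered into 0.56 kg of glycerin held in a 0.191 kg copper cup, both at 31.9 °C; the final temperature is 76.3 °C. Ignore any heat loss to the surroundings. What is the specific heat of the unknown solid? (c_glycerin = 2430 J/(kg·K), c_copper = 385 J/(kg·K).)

c ≈ 1020 J/(kg·K)

Net heat exchanged in the isolated system is zero:
0.301·c·(76.3 − 284) + 0.56·2430·(76.3 − 31.9) + 0.191·385·(76.3 − 31.9) = 0
-62.52 c = -63684
c = -63684/-62.52 ≈ 1019 J/(kg·K)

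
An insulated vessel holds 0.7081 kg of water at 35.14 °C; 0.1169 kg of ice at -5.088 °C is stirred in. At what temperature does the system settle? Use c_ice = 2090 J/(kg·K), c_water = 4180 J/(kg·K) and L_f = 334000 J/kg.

T_f ≈ 18.5 °C

Energy balance with sensible and latent terms:
ice -5.088→0 °C: 0.1169·2090·5.088 = 1243.1
  latent heat to melt: 0.1169·334000 = 39045
  warm the meltwater: 488.64 T
  water cools: 0.7081·4180·(T − 35.14) = 2959.9(T − 35.14)
3448.5 T = 104009 − 40288 = 63722
T ≈ 18.48 °C — above 0 °C, consistent with complete melting.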